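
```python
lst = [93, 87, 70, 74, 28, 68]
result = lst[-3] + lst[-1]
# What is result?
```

lst has length 6. Negative index -3 maps to positive index 6 + (-3) = 3. lst[3] = 74.
lst has length 6. Negative index -1 maps to positive index 6 + (-1) = 5. lst[5] = 68.
Sum: 74 + 68 = 142.

142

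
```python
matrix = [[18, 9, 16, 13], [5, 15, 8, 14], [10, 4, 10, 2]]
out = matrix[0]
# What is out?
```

matrix has 3 rows. Row 0 is [18, 9, 16, 13].

[18, 9, 16, 13]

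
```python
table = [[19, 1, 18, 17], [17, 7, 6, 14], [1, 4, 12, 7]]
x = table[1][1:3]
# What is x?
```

table[1] = [17, 7, 6, 14]. table[1] has length 4. The slice table[1][1:3] selects indices [1, 2] (1->7, 2->6), giving [7, 6].

[7, 6]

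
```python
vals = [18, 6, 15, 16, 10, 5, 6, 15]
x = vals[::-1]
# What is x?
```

vals has length 8. The slice vals[::-1] selects indices [7, 6, 5, 4, 3, 2, 1, 0] (7->15, 6->6, 5->5, 4->10, 3->16, 2->15, 1->6, 0->18), giving [15, 6, 5, 10, 16, 15, 6, 18].

[15, 6, 5, 10, 16, 15, 6, 18]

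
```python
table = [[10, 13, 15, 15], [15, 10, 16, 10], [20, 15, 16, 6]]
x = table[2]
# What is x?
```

table has 3 rows. Row 2 is [20, 15, 16, 6].

[20, 15, 16, 6]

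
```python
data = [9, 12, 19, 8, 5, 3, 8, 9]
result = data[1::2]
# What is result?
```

data has length 8. The slice data[1::2] selects indices [1, 3, 5, 7] (1->12, 3->8, 5->3, 7->9), giving [12, 8, 3, 9].

[12, 8, 3, 9]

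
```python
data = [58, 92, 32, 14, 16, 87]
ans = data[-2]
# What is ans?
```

data has length 6. Negative index -2 maps to positive index 6 + (-2) = 4. data[4] = 16.

16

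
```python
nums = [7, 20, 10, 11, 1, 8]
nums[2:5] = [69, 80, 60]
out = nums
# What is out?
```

nums starts as [7, 20, 10, 11, 1, 8] (length 6). The slice nums[2:5] covers indices [2, 3, 4] with values [10, 11, 1]. Replacing that slice with [69, 80, 60] (same length) produces [7, 20, 69, 80, 60, 8].

[7, 20, 69, 80, 60, 8]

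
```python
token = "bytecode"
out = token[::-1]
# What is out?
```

token has length 8. The slice token[::-1] selects indices [7, 6, 5, 4, 3, 2, 1, 0] (7->'e', 6->'d', 5->'o', 4->'c', 3->'e', 2->'t', 1->'y', 0->'b'), giving 'edocetyb'.

'edocetyb'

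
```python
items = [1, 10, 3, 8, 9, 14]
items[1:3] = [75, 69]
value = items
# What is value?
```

items starts as [1, 10, 3, 8, 9, 14] (length 6). The slice items[1:3] covers indices [1, 2] with values [10, 3]. Replacing that slice with [75, 69] (same length) produces [1, 75, 69, 8, 9, 14].

[1, 75, 69, 8, 9, 14]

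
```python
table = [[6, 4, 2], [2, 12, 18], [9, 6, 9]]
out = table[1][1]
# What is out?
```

table[1] = [2, 12, 18]. Taking column 1 of that row yields 12.

12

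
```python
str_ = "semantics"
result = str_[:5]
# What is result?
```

str_ has length 9. The slice str_[:5] selects indices [0, 1, 2, 3, 4] (0->'s', 1->'e', 2->'m', 3->'a', 4->'n'), giving 'seman'.

'seman'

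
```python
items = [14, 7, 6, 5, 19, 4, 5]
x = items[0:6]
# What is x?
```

items has length 7. The slice items[0:6] selects indices [0, 1, 2, 3, 4, 5] (0->14, 1->7, 2->6, 3->5, 4->19, 5->4), giving [14, 7, 6, 5, 19, 4].

[14, 7, 6, 5, 19, 4]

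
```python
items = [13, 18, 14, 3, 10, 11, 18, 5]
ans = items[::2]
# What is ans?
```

items has length 8. The slice items[::2] selects indices [0, 2, 4, 6] (0->13, 2->14, 4->10, 6->18), giving [13, 14, 10, 18].

[13, 14, 10, 18]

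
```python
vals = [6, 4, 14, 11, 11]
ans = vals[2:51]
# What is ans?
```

vals has length 5. The slice vals[2:51] selects indices [2, 3, 4] (2->14, 3->11, 4->11), giving [14, 11, 11].

[14, 11, 11]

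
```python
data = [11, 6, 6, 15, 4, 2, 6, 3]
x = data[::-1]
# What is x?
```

data has length 8. The slice data[::-1] selects indices [7, 6, 5, 4, 3, 2, 1, 0] (7->3, 6->6, 5->2, 4->4, 3->15, 2->6, 1->6, 0->11), giving [3, 6, 2, 4, 15, 6, 6, 11].

[3, 6, 2, 4, 15, 6, 6, 11]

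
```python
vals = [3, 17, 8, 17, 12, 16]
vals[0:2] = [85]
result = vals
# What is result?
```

vals starts as [3, 17, 8, 17, 12, 16] (length 6). The slice vals[0:2] covers indices [0, 1] with values [3, 17]. Replacing that slice with [85] (different length) produces [85, 8, 17, 12, 16].

[85, 8, 17, 12, 16]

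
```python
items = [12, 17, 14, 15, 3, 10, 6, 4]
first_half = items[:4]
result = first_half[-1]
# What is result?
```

items has length 8. The slice items[:4] selects indices [0, 1, 2, 3] (0->12, 1->17, 2->14, 3->15), giving [12, 17, 14, 15]. So first_half = [12, 17, 14, 15]. Then first_half[-1] = 15.

15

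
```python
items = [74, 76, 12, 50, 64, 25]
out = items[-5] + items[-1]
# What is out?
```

items has length 6. Negative index -5 maps to positive index 6 + (-5) = 1. items[1] = 76.
items has length 6. Negative index -1 maps to positive index 6 + (-1) = 5. items[5] = 25.
Sum: 76 + 25 = 101.

101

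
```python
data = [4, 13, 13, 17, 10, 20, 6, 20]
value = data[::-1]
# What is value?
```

data has length 8. The slice data[::-1] selects indices [7, 6, 5, 4, 3, 2, 1, 0] (7->20, 6->6, 5->20, 4->10, 3->17, 2->13, 1->13, 0->4), giving [20, 6, 20, 10, 17, 13, 13, 4].

[20, 6, 20, 10, 17, 13, 13, 4]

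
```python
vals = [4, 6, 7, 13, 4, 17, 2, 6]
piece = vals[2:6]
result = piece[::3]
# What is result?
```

vals has length 8. The slice vals[2:6] selects indices [2, 3, 4, 5] (2->7, 3->13, 4->4, 5->17), giving [7, 13, 4, 17]. So piece = [7, 13, 4, 17]. piece has length 4. The slice piece[::3] selects indices [0, 3] (0->7, 3->17), giving [7, 17].

[7, 17]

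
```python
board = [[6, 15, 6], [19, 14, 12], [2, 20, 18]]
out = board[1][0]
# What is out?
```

board[1] = [19, 14, 12]. Taking column 0 of that row yields 19.

19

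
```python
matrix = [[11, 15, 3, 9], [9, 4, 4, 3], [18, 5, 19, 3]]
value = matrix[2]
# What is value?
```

matrix has 3 rows. Row 2 is [18, 5, 19, 3].

[18, 5, 19, 3]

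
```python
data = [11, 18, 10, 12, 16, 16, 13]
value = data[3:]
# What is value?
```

data has length 7. The slice data[3:] selects indices [3, 4, 5, 6] (3->12, 4->16, 5->16, 6->13), giving [12, 16, 16, 13].

[12, 16, 16, 13]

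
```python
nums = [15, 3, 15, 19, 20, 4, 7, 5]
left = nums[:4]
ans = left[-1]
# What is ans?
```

nums has length 8. The slice nums[:4] selects indices [0, 1, 2, 3] (0->15, 1->3, 2->15, 3->19), giving [15, 3, 15, 19]. So left = [15, 3, 15, 19]. Then left[-1] = 19.

19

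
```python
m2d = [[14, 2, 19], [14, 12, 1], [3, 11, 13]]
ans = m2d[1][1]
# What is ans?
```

m2d[1] = [14, 12, 1]. Taking column 1 of that row yields 12.

12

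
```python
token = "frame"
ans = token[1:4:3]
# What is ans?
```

token has length 5. The slice token[1:4:3] selects indices [1] (1->'r'), giving 'r'.

'r'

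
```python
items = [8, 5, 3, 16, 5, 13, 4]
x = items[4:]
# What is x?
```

items has length 7. The slice items[4:] selects indices [4, 5, 6] (4->5, 5->13, 6->4), giving [5, 13, 4].

[5, 13, 4]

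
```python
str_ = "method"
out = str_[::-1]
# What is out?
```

str_ has length 6. The slice str_[::-1] selects indices [5, 4, 3, 2, 1, 0] (5->'d', 4->'o', 3->'h', 2->'t', 1->'e', 0->'m'), giving 'dohtem'.

'dohtem'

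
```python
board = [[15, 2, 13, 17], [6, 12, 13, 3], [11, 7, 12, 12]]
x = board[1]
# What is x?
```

board has 3 rows. Row 1 is [6, 12, 13, 3].

[6, 12, 13, 3]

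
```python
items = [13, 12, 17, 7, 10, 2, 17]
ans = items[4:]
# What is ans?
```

items has length 7. The slice items[4:] selects indices [4, 5, 6] (4->10, 5->2, 6->17), giving [10, 2, 17].

[10, 2, 17]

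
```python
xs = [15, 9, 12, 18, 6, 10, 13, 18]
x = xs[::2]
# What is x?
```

xs has length 8. The slice xs[::2] selects indices [0, 2, 4, 6] (0->15, 2->12, 4->6, 6->13), giving [15, 12, 6, 13].

[15, 12, 6, 13]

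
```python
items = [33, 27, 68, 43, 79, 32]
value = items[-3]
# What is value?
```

items has length 6. Negative index -3 maps to positive index 6 + (-3) = 3. items[3] = 43.

43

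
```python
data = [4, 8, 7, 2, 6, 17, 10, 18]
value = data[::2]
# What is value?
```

data has length 8. The slice data[::2] selects indices [0, 2, 4, 6] (0->4, 2->7, 4->6, 6->10), giving [4, 7, 6, 10].

[4, 7, 6, 10]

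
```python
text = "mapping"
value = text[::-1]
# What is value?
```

text has length 7. The slice text[::-1] selects indices [6, 5, 4, 3, 2, 1, 0] (6->'g', 5->'n', 4->'i', 3->'p', 2->'p', 1->'a', 0->'m'), giving 'gnippam'.

'gnippam'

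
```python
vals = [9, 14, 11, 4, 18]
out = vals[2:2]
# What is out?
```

vals has length 5. The slice vals[2:2] resolves to an empty index range, so the result is [].

[]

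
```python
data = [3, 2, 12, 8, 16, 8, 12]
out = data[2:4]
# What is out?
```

data has length 7. The slice data[2:4] selects indices [2, 3] (2->12, 3->8), giving [12, 8].

[12, 8]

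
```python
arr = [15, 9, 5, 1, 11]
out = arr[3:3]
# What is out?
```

arr has length 5. The slice arr[3:3] resolves to an empty index range, so the result is [].

[]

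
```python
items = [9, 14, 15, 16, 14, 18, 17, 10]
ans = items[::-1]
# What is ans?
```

items has length 8. The slice items[::-1] selects indices [7, 6, 5, 4, 3, 2, 1, 0] (7->10, 6->17, 5->18, 4->14, 3->16, 2->15, 1->14, 0->9), giving [10, 17, 18, 14, 16, 15, 14, 9].

[10, 17, 18, 14, 16, 15, 14, 9]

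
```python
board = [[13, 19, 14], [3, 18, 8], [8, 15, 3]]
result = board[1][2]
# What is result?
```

board[1] = [3, 18, 8]. Taking column 2 of that row yields 8.

8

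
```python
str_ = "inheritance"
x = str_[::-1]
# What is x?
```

str_ has length 11. The slice str_[::-1] selects indices [10, 9, 8, 7, 6, 5, 4, 3, 2, 1, 0] (10->'e', 9->'c', 8->'n', 7->'a', 6->'t', 5->'i', 4->'r', 3->'e', 2->'h', 1->'n', 0->'i'), giving 'ecnatirehni'.

'ecnatirehni'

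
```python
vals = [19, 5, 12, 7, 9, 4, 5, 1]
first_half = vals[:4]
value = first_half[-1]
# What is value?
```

vals has length 8. The slice vals[:4] selects indices [0, 1, 2, 3] (0->19, 1->5, 2->12, 3->7), giving [19, 5, 12, 7]. So first_half = [19, 5, 12, 7]. Then first_half[-1] = 7.

7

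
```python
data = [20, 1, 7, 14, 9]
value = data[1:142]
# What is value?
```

data has length 5. The slice data[1:142] selects indices [1, 2, 3, 4] (1->1, 2->7, 3->14, 4->9), giving [1, 7, 14, 9].

[1, 7, 14, 9]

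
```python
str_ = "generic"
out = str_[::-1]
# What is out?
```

str_ has length 7. The slice str_[::-1] selects indices [6, 5, 4, 3, 2, 1, 0] (6->'c', 5->'i', 4->'r', 3->'e', 2->'n', 1->'e', 0->'g'), giving 'cireneg'.

'cireneg'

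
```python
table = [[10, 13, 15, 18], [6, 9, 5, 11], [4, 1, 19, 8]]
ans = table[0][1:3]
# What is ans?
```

table[0] = [10, 13, 15, 18]. table[0] has length 4. The slice table[0][1:3] selects indices [1, 2] (1->13, 2->15), giving [13, 15].

[13, 15]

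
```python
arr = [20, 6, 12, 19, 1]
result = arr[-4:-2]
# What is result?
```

arr has length 5. The slice arr[-4:-2] selects indices [1, 2] (1->6, 2->12), giving [6, 12].

[6, 12]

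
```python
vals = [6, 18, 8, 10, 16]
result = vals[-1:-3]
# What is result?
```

vals has length 5. The slice vals[-1:-3] resolves to an empty index range, so the result is [].

[]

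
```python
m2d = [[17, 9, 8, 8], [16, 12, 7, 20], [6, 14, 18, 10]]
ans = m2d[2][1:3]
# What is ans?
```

m2d[2] = [6, 14, 18, 10]. m2d[2] has length 4. The slice m2d[2][1:3] selects indices [1, 2] (1->14, 2->18), giving [14, 18].

[14, 18]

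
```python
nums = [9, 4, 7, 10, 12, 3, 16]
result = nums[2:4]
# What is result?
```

nums has length 7. The slice nums[2:4] selects indices [2, 3] (2->7, 3->10), giving [7, 10].

[7, 10]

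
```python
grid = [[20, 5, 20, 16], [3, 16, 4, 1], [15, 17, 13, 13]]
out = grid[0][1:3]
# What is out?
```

grid[0] = [20, 5, 20, 16]. grid[0] has length 4. The slice grid[0][1:3] selects indices [1, 2] (1->5, 2->20), giving [5, 20].

[5, 20]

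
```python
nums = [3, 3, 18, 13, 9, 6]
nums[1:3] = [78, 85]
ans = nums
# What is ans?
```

nums starts as [3, 3, 18, 13, 9, 6] (length 6). The slice nums[1:3] covers indices [1, 2] with values [3, 18]. Replacing that slice with [78, 85] (same length) produces [3, 78, 85, 13, 9, 6].

[3, 78, 85, 13, 9, 6]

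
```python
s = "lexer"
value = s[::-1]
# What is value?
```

s has length 5. The slice s[::-1] selects indices [4, 3, 2, 1, 0] (4->'r', 3->'e', 2->'x', 1->'e', 0->'l'), giving 'rexel'.

'rexel'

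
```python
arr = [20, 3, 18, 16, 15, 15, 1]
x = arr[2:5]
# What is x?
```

arr has length 7. The slice arr[2:5] selects indices [2, 3, 4] (2->18, 3->16, 4->15), giving [18, 16, 15].

[18, 16, 15]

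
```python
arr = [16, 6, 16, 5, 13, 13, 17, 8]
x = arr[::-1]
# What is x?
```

arr has length 8. The slice arr[::-1] selects indices [7, 6, 5, 4, 3, 2, 1, 0] (7->8, 6->17, 5->13, 4->13, 3->5, 2->16, 1->6, 0->16), giving [8, 17, 13, 13, 5, 16, 6, 16].

[8, 17, 13, 13, 5, 16, 6, 16]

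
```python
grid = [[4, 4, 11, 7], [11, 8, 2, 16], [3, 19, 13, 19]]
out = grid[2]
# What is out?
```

grid has 3 rows. Row 2 is [3, 19, 13, 19].

[3, 19, 13, 19]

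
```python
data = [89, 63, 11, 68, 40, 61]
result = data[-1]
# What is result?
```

data has length 6. Negative index -1 maps to positive index 6 + (-1) = 5. data[5] = 61.

61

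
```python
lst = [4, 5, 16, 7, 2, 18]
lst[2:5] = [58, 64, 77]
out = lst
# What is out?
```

lst starts as [4, 5, 16, 7, 2, 18] (length 6). The slice lst[2:5] covers indices [2, 3, 4] with values [16, 7, 2]. Replacing that slice with [58, 64, 77] (same length) produces [4, 5, 58, 64, 77, 18].

[4, 5, 58, 64, 77, 18]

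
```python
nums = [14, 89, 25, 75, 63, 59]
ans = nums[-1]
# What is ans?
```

nums has length 6. Negative index -1 maps to positive index 6 + (-1) = 5. nums[5] = 59.

59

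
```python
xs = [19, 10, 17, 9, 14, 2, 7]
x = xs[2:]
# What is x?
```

xs has length 7. The slice xs[2:] selects indices [2, 3, 4, 5, 6] (2->17, 3->9, 4->14, 5->2, 6->7), giving [17, 9, 14, 2, 7].

[17, 9, 14, 2, 7]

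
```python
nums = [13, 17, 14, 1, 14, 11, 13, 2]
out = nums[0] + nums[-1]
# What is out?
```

nums has length 8. nums[0] = 13.
nums has length 8. Negative index -1 maps to positive index 8 + (-1) = 7. nums[7] = 2.
Sum: 13 + 2 = 15.

15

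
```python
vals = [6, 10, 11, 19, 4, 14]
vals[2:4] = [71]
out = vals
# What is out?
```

vals starts as [6, 10, 11, 19, 4, 14] (length 6). The slice vals[2:4] covers indices [2, 3] with values [11, 19]. Replacing that slice with [71] (different length) produces [6, 10, 71, 4, 14].

[6, 10, 71, 4, 14]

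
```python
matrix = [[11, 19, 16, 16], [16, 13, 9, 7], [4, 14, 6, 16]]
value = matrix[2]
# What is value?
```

matrix has 3 rows. Row 2 is [4, 14, 6, 16].

[4, 14, 6, 16]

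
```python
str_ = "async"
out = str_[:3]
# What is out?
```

str_ has length 5. The slice str_[:3] selects indices [0, 1, 2] (0->'a', 1->'s', 2->'y'), giving 'asy'.

'asy'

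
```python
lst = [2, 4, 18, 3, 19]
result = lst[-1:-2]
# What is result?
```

lst has length 5. The slice lst[-1:-2] resolves to an empty index range, so the result is [].

[]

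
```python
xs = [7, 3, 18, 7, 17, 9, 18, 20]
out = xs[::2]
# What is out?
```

xs has length 8. The slice xs[::2] selects indices [0, 2, 4, 6] (0->7, 2->18, 4->17, 6->18), giving [7, 18, 17, 18].

[7, 18, 17, 18]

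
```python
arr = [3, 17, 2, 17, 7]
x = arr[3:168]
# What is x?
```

arr has length 5. The slice arr[3:168] selects indices [3, 4] (3->17, 4->7), giving [17, 7].

[17, 7]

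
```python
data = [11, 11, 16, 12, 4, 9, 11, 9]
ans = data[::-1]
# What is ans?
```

data has length 8. The slice data[::-1] selects indices [7, 6, 5, 4, 3, 2, 1, 0] (7->9, 6->11, 5->9, 4->4, 3->12, 2->16, 1->11, 0->11), giving [9, 11, 9, 4, 12, 16, 11, 11].

[9, 11, 9, 4, 12, 16, 11, 11]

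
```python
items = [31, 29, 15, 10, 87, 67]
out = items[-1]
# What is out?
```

items has length 6. Negative index -1 maps to positive index 6 + (-1) = 5. items[5] = 67.

67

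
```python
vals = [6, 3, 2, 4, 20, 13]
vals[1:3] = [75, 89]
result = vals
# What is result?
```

vals starts as [6, 3, 2, 4, 20, 13] (length 6). The slice vals[1:3] covers indices [1, 2] with values [3, 2]. Replacing that slice with [75, 89] (same length) produces [6, 75, 89, 4, 20, 13].

[6, 75, 89, 4, 20, 13]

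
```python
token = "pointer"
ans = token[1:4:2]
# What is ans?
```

token has length 7. The slice token[1:4:2] selects indices [1, 3] (1->'o', 3->'n'), giving 'on'.

'on'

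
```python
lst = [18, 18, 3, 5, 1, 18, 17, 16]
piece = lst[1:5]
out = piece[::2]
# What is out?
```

lst has length 8. The slice lst[1:5] selects indices [1, 2, 3, 4] (1->18, 2->3, 3->5, 4->1), giving [18, 3, 5, 1]. So piece = [18, 3, 5, 1]. piece has length 4. The slice piece[::2] selects indices [0, 2] (0->18, 2->5), giving [18, 5].

[18, 5]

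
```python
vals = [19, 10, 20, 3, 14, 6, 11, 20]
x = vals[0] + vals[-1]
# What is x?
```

vals has length 8. vals[0] = 19.
vals has length 8. Negative index -1 maps to positive index 8 + (-1) = 7. vals[7] = 20.
Sum: 19 + 20 = 39.

39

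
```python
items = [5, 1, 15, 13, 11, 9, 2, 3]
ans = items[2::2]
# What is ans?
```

items has length 8. The slice items[2::2] selects indices [2, 4, 6] (2->15, 4->11, 6->2), giving [15, 11, 2].

[15, 11, 2]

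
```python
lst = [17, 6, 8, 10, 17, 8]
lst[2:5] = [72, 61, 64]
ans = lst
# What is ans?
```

lst starts as [17, 6, 8, 10, 17, 8] (length 6). The slice lst[2:5] covers indices [2, 3, 4] with values [8, 10, 17]. Replacing that slice with [72, 61, 64] (same length) produces [17, 6, 72, 61, 64, 8].

[17, 6, 72, 61, 64, 8]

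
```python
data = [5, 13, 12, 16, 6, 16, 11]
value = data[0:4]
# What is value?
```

data has length 7. The slice data[0:4] selects indices [0, 1, 2, 3] (0->5, 1->13, 2->12, 3->16), giving [5, 13, 12, 16].

[5, 13, 12, 16]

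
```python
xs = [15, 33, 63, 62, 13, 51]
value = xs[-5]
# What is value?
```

xs has length 6. Negative index -5 maps to positive index 6 + (-5) = 1. xs[1] = 33.

33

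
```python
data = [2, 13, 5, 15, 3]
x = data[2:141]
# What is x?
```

data has length 5. The slice data[2:141] selects indices [2, 3, 4] (2->5, 3->15, 4->3), giving [5, 15, 3].

[5, 15, 3]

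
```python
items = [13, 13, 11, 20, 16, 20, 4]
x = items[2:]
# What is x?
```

items has length 7. The slice items[2:] selects indices [2, 3, 4, 5, 6] (2->11, 3->20, 4->16, 5->20, 6->4), giving [11, 20, 16, 20, 4].

[11, 20, 16, 20, 4]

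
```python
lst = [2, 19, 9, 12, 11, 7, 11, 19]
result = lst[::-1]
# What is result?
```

lst has length 8. The slice lst[::-1] selects indices [7, 6, 5, 4, 3, 2, 1, 0] (7->19, 6->11, 5->7, 4->11, 3->12, 2->9, 1->19, 0->2), giving [19, 11, 7, 11, 12, 9, 19, 2].

[19, 11, 7, 11, 12, 9, 19, 2]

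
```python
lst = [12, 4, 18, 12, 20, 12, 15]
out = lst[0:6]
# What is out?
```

lst has length 7. The slice lst[0:6] selects indices [0, 1, 2, 3, 4, 5] (0->12, 1->4, 2->18, 3->12, 4->20, 5->12), giving [12, 4, 18, 12, 20, 12].

[12, 4, 18, 12, 20, 12]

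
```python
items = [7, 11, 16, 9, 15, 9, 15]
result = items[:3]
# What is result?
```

items has length 7. The slice items[:3] selects indices [0, 1, 2] (0->7, 1->11, 2->16), giving [7, 11, 16].

[7, 11, 16]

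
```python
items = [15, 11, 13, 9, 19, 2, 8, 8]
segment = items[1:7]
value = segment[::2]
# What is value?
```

items has length 8. The slice items[1:7] selects indices [1, 2, 3, 4, 5, 6] (1->11, 2->13, 3->9, 4->19, 5->2, 6->8), giving [11, 13, 9, 19, 2, 8]. So segment = [11, 13, 9, 19, 2, 8]. segment has length 6. The slice segment[::2] selects indices [0, 2, 4] (0->11, 2->9, 4->2), giving [11, 9, 2].

[11, 9, 2]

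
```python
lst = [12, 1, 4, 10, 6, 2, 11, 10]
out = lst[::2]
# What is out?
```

lst has length 8. The slice lst[::2] selects indices [0, 2, 4, 6] (0->12, 2->4, 4->6, 6->11), giving [12, 4, 6, 11].

[12, 4, 6, 11]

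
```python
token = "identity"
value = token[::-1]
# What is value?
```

token has length 8. The slice token[::-1] selects indices [7, 6, 5, 4, 3, 2, 1, 0] (7->'y', 6->'t', 5->'i', 4->'t', 3->'n', 2->'e', 1->'d', 0->'i'), giving 'ytitnedi'.

'ytitnedi'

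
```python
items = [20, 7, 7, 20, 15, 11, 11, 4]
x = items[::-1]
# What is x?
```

items has length 8. The slice items[::-1] selects indices [7, 6, 5, 4, 3, 2, 1, 0] (7->4, 6->11, 5->11, 4->15, 3->20, 2->7, 1->7, 0->20), giving [4, 11, 11, 15, 20, 7, 7, 20].

[4, 11, 11, 15, 20, 7, 7, 20]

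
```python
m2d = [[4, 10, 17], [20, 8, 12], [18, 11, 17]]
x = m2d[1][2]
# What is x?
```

m2d[1] = [20, 8, 12]. Taking column 2 of that row yields 12.

12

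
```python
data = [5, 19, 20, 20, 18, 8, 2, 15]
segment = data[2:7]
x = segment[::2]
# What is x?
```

data has length 8. The slice data[2:7] selects indices [2, 3, 4, 5, 6] (2->20, 3->20, 4->18, 5->8, 6->2), giving [20, 20, 18, 8, 2]. So segment = [20, 20, 18, 8, 2]. segment has length 5. The slice segment[::2] selects indices [0, 2, 4] (0->20, 2->18, 4->2), giving [20, 18, 2].

[20, 18, 2]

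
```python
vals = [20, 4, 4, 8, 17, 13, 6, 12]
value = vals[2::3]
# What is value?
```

vals has length 8. The slice vals[2::3] selects indices [2, 5] (2->4, 5->13), giving [4, 13].

[4, 13]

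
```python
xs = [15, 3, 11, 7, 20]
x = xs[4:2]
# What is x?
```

xs has length 5. The slice xs[4:2] resolves to an empty index range, so the result is [].

[]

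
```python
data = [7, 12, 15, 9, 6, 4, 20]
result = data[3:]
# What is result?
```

data has length 7. The slice data[3:] selects indices [3, 4, 5, 6] (3->9, 4->6, 5->4, 6->20), giving [9, 6, 4, 20].

[9, 6, 4, 20]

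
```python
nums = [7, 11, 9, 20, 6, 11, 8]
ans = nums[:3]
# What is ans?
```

nums has length 7. The slice nums[:3] selects indices [0, 1, 2] (0->7, 1->11, 2->9), giving [7, 11, 9].

[7, 11, 9]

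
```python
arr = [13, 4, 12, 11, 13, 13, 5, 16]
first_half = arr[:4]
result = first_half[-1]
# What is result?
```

arr has length 8. The slice arr[:4] selects indices [0, 1, 2, 3] (0->13, 1->4, 2->12, 3->11), giving [13, 4, 12, 11]. So first_half = [13, 4, 12, 11]. Then first_half[-1] = 11.

11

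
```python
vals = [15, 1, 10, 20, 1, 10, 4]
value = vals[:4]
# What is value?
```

vals has length 7. The slice vals[:4] selects indices [0, 1, 2, 3] (0->15, 1->1, 2->10, 3->20), giving [15, 1, 10, 20].

[15, 1, 10, 20]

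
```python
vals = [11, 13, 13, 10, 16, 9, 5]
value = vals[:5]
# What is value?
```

vals has length 7. The slice vals[:5] selects indices [0, 1, 2, 3, 4] (0->11, 1->13, 2->13, 3->10, 4->16), giving [11, 13, 13, 10, 16].

[11, 13, 13, 10, 16]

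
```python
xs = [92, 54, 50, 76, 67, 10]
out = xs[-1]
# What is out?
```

xs has length 6. Negative index -1 maps to positive index 6 + (-1) = 5. xs[5] = 10.

10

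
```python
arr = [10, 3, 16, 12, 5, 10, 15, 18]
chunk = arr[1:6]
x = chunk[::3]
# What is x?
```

arr has length 8. The slice arr[1:6] selects indices [1, 2, 3, 4, 5] (1->3, 2->16, 3->12, 4->5, 5->10), giving [3, 16, 12, 5, 10]. So chunk = [3, 16, 12, 5, 10]. chunk has length 5. The slice chunk[::3] selects indices [0, 3] (0->3, 3->5), giving [3, 5].

[3, 5]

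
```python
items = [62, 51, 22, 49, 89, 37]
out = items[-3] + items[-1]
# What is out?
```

items has length 6. Negative index -3 maps to positive index 6 + (-3) = 3. items[3] = 49.
items has length 6. Negative index -1 maps to positive index 6 + (-1) = 5. items[5] = 37.
Sum: 49 + 37 = 86.

86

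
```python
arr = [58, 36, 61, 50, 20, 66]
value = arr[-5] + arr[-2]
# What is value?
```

arr has length 6. Negative index -5 maps to positive index 6 + (-5) = 1. arr[1] = 36.
arr has length 6. Negative index -2 maps to positive index 6 + (-2) = 4. arr[4] = 20.
Sum: 36 + 20 = 56.

56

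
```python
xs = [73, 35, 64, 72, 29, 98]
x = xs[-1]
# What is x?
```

xs has length 6. Negative index -1 maps to positive index 6 + (-1) = 5. xs[5] = 98.

98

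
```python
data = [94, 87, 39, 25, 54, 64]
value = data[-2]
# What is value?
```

data has length 6. Negative index -2 maps to positive index 6 + (-2) = 4. data[4] = 54.

54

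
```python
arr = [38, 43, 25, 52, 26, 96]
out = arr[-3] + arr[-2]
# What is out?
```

arr has length 6. Negative index -3 maps to positive index 6 + (-3) = 3. arr[3] = 52.
arr has length 6. Negative index -2 maps to positive index 6 + (-2) = 4. arr[4] = 26.
Sum: 52 + 26 = 78.

78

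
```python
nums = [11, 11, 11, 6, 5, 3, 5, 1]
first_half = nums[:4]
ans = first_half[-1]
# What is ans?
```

nums has length 8. The slice nums[:4] selects indices [0, 1, 2, 3] (0->11, 1->11, 2->11, 3->6), giving [11, 11, 11, 6]. So first_half = [11, 11, 11, 6]. Then first_half[-1] = 6.

6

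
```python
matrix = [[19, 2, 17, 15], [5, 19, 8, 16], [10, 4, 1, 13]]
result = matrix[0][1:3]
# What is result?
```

matrix[0] = [19, 2, 17, 15]. matrix[0] has length 4. The slice matrix[0][1:3] selects indices [1, 2] (1->2, 2->17), giving [2, 17].

[2, 17]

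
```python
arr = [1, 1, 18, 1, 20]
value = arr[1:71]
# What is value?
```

arr has length 5. The slice arr[1:71] selects indices [1, 2, 3, 4] (1->1, 2->18, 3->1, 4->20), giving [1, 18, 1, 20].

[1, 18, 1, 20]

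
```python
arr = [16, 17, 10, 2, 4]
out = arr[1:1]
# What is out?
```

arr has length 5. The slice arr[1:1] resolves to an empty index range, so the result is [].

[]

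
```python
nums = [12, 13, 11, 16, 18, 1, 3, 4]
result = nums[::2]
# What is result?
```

nums has length 8. The slice nums[::2] selects indices [0, 2, 4, 6] (0->12, 2->11, 4->18, 6->3), giving [12, 11, 18, 3].

[12, 11, 18, 3]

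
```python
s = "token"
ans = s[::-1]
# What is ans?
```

s has length 5. The slice s[::-1] selects indices [4, 3, 2, 1, 0] (4->'n', 3->'e', 2->'k', 1->'o', 0->'t'), giving 'nekot'.

'nekot'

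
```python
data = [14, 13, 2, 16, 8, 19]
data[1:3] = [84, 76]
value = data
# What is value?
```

data starts as [14, 13, 2, 16, 8, 19] (length 6). The slice data[1:3] covers indices [1, 2] with values [13, 2]. Replacing that slice with [84, 76] (same length) produces [14, 84, 76, 16, 8, 19].

[14, 84, 76, 16, 8, 19]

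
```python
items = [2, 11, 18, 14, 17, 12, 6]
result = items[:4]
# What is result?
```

items has length 7. The slice items[:4] selects indices [0, 1, 2, 3] (0->2, 1->11, 2->18, 3->14), giving [2, 11, 18, 14].

[2, 11, 18, 14]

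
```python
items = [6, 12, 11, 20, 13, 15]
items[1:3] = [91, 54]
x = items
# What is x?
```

items starts as [6, 12, 11, 20, 13, 15] (length 6). The slice items[1:3] covers indices [1, 2] with values [12, 11]. Replacing that slice with [91, 54] (same length) produces [6, 91, 54, 20, 13, 15].

[6, 91, 54, 20, 13, 15]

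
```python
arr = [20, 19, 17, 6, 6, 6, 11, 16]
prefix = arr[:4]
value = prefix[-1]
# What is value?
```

arr has length 8. The slice arr[:4] selects indices [0, 1, 2, 3] (0->20, 1->19, 2->17, 3->6), giving [20, 19, 17, 6]. So prefix = [20, 19, 17, 6]. Then prefix[-1] = 6.

6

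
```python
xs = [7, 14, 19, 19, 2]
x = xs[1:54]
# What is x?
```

xs has length 5. The slice xs[1:54] selects indices [1, 2, 3, 4] (1->14, 2->19, 3->19, 4->2), giving [14, 19, 19, 2].

[14, 19, 19, 2]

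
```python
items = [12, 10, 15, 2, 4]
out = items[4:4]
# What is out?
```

items has length 5. The slice items[4:4] resolves to an empty index range, so the result is [].

[]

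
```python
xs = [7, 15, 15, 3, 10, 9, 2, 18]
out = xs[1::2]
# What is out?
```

xs has length 8. The slice xs[1::2] selects indices [1, 3, 5, 7] (1->15, 3->3, 5->9, 7->18), giving [15, 3, 9, 18].

[15, 3, 9, 18]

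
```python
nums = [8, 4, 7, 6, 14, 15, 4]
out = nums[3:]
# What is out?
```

nums has length 7. The slice nums[3:] selects indices [3, 4, 5, 6] (3->6, 4->14, 5->15, 6->4), giving [6, 14, 15, 4].

[6, 14, 15, 4]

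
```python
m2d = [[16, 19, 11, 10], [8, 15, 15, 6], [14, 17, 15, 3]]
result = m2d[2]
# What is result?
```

m2d has 3 rows. Row 2 is [14, 17, 15, 3].

[14, 17, 15, 3]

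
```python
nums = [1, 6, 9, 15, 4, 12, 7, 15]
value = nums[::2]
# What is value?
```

nums has length 8. The slice nums[::2] selects indices [0, 2, 4, 6] (0->1, 2->9, 4->4, 6->7), giving [1, 9, 4, 7].

[1, 9, 4, 7]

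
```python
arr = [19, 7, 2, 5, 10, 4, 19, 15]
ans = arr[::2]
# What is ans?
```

arr has length 8. The slice arr[::2] selects indices [0, 2, 4, 6] (0->19, 2->2, 4->10, 6->19), giving [19, 2, 10, 19].

[19, 2, 10, 19]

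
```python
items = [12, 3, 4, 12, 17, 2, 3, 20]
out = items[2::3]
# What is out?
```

items has length 8. The slice items[2::3] selects indices [2, 5] (2->4, 5->2), giving [4, 2].

[4, 2]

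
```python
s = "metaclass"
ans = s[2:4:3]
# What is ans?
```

s has length 9. The slice s[2:4:3] selects indices [2] (2->'t'), giving 't'.

't'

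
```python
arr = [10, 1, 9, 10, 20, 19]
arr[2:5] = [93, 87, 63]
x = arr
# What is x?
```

arr starts as [10, 1, 9, 10, 20, 19] (length 6). The slice arr[2:5] covers indices [2, 3, 4] with values [9, 10, 20]. Replacing that slice with [93, 87, 63] (same length) produces [10, 1, 93, 87, 63, 19].

[10, 1, 93, 87, 63, 19]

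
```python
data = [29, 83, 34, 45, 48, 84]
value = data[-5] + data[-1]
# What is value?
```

data has length 6. Negative index -5 maps to positive index 6 + (-5) = 1. data[1] = 83.
data has length 6. Negative index -1 maps to positive index 6 + (-1) = 5. data[5] = 84.
Sum: 83 + 84 = 167.

167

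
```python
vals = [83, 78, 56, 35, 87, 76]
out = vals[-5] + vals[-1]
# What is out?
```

vals has length 6. Negative index -5 maps to positive index 6 + (-5) = 1. vals[1] = 78.
vals has length 6. Negative index -1 maps to positive index 6 + (-1) = 5. vals[5] = 76.
Sum: 78 + 76 = 154.

154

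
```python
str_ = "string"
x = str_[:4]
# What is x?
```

str_ has length 6. The slice str_[:4] selects indices [0, 1, 2, 3] (0->'s', 1->'t', 2->'r', 3->'i'), giving 'stri'.

'stri'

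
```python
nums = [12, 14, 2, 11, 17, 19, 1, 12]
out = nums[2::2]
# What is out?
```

nums has length 8. The slice nums[2::2] selects indices [2, 4, 6] (2->2, 4->17, 6->1), giving [2, 17, 1].

[2, 17, 1]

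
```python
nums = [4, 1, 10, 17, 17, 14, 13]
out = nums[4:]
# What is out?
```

nums has length 7. The slice nums[4:] selects indices [4, 5, 6] (4->17, 5->14, 6->13), giving [17, 14, 13].

[17, 14, 13]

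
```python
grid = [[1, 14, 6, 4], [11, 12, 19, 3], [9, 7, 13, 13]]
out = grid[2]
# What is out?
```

grid has 3 rows. Row 2 is [9, 7, 13, 13].

[9, 7, 13, 13]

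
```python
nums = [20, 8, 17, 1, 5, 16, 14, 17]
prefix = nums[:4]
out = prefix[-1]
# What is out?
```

nums has length 8. The slice nums[:4] selects indices [0, 1, 2, 3] (0->20, 1->8, 2->17, 3->1), giving [20, 8, 17, 1]. So prefix = [20, 8, 17, 1]. Then prefix[-1] = 1.

1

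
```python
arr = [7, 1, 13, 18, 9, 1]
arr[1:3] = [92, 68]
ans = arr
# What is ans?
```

arr starts as [7, 1, 13, 18, 9, 1] (length 6). The slice arr[1:3] covers indices [1, 2] with values [1, 13]. Replacing that slice with [92, 68] (same length) produces [7, 92, 68, 18, 9, 1].

[7, 92, 68, 18, 9, 1]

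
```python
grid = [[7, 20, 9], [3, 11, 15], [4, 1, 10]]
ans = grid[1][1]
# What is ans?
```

grid[1] = [3, 11, 15]. Taking column 1 of that row yields 11.

11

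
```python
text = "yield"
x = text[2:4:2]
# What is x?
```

text has length 5. The slice text[2:4:2] selects indices [2] (2->'e'), giving 'e'.

'e'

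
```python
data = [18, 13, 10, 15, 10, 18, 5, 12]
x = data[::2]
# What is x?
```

data has length 8. The slice data[::2] selects indices [0, 2, 4, 6] (0->18, 2->10, 4->10, 6->5), giving [18, 10, 10, 5].

[18, 10, 10, 5]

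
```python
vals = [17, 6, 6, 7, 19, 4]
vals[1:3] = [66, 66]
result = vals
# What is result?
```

vals starts as [17, 6, 6, 7, 19, 4] (length 6). The slice vals[1:3] covers indices [1, 2] with values [6, 6]. Replacing that slice with [66, 66] (same length) produces [17, 66, 66, 7, 19, 4].

[17, 66, 66, 7, 19, 4]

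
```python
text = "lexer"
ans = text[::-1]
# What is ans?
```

text has length 5. The slice text[::-1] selects indices [4, 3, 2, 1, 0] (4->'r', 3->'e', 2->'x', 1->'e', 0->'l'), giving 'rexel'.

'rexel'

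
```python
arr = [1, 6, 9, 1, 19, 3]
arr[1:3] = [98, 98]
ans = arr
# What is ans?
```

arr starts as [1, 6, 9, 1, 19, 3] (length 6). The slice arr[1:3] covers indices [1, 2] with values [6, 9]. Replacing that slice with [98, 98] (same length) produces [1, 98, 98, 1, 19, 3].

[1, 98, 98, 1, 19, 3]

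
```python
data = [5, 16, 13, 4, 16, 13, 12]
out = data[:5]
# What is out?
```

data has length 7. The slice data[:5] selects indices [0, 1, 2, 3, 4] (0->5, 1->16, 2->13, 3->4, 4->16), giving [5, 16, 13, 4, 16].

[5, 16, 13, 4, 16]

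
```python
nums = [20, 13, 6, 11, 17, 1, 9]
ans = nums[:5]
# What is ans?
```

nums has length 7. The slice nums[:5] selects indices [0, 1, 2, 3, 4] (0->20, 1->13, 2->6, 3->11, 4->17), giving [20, 13, 6, 11, 17].

[20, 13, 6, 11, 17]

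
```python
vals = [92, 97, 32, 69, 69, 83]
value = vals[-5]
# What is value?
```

vals has length 6. Negative index -5 maps to positive index 6 + (-5) = 1. vals[1] = 97.

97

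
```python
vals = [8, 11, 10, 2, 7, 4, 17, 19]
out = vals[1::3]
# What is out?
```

vals has length 8. The slice vals[1::3] selects indices [1, 4, 7] (1->11, 4->7, 7->19), giving [11, 7, 19].

[11, 7, 19]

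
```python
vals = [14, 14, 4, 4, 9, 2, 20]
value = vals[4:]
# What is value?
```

vals has length 7. The slice vals[4:] selects indices [4, 5, 6] (4->9, 5->2, 6->20), giving [9, 2, 20].

[9, 2, 20]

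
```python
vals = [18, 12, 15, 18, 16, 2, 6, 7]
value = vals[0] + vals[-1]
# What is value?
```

vals has length 8. vals[0] = 18.
vals has length 8. Negative index -1 maps to positive index 8 + (-1) = 7. vals[7] = 7.
Sum: 18 + 7 = 25.

25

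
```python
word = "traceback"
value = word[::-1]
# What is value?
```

word has length 9. The slice word[::-1] selects indices [8, 7, 6, 5, 4, 3, 2, 1, 0] (8->'k', 7->'c', 6->'a', 5->'b', 4->'e', 3->'c', 2->'a', 1->'r', 0->'t'), giving 'kcabecart'.

'kcabecart'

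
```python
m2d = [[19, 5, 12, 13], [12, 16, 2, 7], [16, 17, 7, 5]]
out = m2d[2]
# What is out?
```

m2d has 3 rows. Row 2 is [16, 17, 7, 5].

[16, 17, 7, 5]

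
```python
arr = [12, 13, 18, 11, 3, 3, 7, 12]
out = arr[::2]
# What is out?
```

arr has length 8. The slice arr[::2] selects indices [0, 2, 4, 6] (0->12, 2->18, 4->3, 6->7), giving [12, 18, 3, 7].

[12, 18, 3, 7]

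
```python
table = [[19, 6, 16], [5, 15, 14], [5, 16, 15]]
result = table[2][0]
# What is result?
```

table[2] = [5, 16, 15]. Taking column 0 of that row yields 5.

5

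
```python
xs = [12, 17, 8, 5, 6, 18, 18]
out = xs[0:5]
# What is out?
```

xs has length 7. The slice xs[0:5] selects indices [0, 1, 2, 3, 4] (0->12, 1->17, 2->8, 3->5, 4->6), giving [12, 17, 8, 5, 6].

[12, 17, 8, 5, 6]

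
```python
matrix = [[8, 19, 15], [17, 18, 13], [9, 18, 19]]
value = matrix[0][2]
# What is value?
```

matrix[0] = [8, 19, 15]. Taking column 2 of that row yields 15.

15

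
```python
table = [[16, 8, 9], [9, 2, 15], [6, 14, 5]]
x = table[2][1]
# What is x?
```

table[2] = [6, 14, 5]. Taking column 1 of that row yields 14.

14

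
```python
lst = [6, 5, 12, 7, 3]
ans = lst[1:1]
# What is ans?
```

lst has length 5. The slice lst[1:1] resolves to an empty index range, so the result is [].

[]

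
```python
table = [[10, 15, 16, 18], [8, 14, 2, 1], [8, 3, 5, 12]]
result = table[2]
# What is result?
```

table has 3 rows. Row 2 is [8, 3, 5, 12].

[8, 3, 5, 12]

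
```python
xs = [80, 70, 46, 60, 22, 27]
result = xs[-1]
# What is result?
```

xs has length 6. Negative index -1 maps to positive index 6 + (-1) = 5. xs[5] = 27.

27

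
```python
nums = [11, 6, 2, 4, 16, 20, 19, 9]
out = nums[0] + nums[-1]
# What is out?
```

nums has length 8. nums[0] = 11.
nums has length 8. Negative index -1 maps to positive index 8 + (-1) = 7. nums[7] = 9.
Sum: 11 + 9 = 20.

20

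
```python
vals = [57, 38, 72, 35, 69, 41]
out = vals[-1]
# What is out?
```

vals has length 6. Negative index -1 maps to positive index 6 + (-1) = 5. vals[5] = 41.

41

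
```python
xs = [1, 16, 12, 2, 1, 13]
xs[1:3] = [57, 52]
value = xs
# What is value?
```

xs starts as [1, 16, 12, 2, 1, 13] (length 6). The slice xs[1:3] covers indices [1, 2] with values [16, 12]. Replacing that slice with [57, 52] (same length) produces [1, 57, 52, 2, 1, 13].

[1, 57, 52, 2, 1, 13]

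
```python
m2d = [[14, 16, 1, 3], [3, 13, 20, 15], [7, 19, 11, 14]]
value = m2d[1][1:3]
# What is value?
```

m2d[1] = [3, 13, 20, 15]. m2d[1] has length 4. The slice m2d[1][1:3] selects indices [1, 2] (1->13, 2->20), giving [13, 20].

[13, 20]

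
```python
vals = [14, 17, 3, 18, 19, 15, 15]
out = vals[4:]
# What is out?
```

vals has length 7. The slice vals[4:] selects indices [4, 5, 6] (4->19, 5->15, 6->15), giving [19, 15, 15].

[19, 15, 15]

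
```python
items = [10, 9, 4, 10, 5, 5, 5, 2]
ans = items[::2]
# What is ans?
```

items has length 8. The slice items[::2] selects indices [0, 2, 4, 6] (0->10, 2->4, 4->5, 6->5), giving [10, 4, 5, 5].

[10, 4, 5, 5]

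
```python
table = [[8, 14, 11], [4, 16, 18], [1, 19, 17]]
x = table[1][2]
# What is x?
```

table[1] = [4, 16, 18]. Taking column 2 of that row yields 18.

18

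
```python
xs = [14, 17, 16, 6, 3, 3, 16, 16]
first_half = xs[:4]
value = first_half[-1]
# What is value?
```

xs has length 8. The slice xs[:4] selects indices [0, 1, 2, 3] (0->14, 1->17, 2->16, 3->6), giving [14, 17, 16, 6]. So first_half = [14, 17, 16, 6]. Then first_half[-1] = 6.

6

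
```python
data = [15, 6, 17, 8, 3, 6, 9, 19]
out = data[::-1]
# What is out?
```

data has length 8. The slice data[::-1] selects indices [7, 6, 5, 4, 3, 2, 1, 0] (7->19, 6->9, 5->6, 4->3, 3->8, 2->17, 1->6, 0->15), giving [19, 9, 6, 3, 8, 17, 6, 15].

[19, 9, 6, 3, 8, 17, 6, 15]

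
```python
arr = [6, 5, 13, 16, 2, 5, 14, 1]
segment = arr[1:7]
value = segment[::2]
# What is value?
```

arr has length 8. The slice arr[1:7] selects indices [1, 2, 3, 4, 5, 6] (1->5, 2->13, 3->16, 4->2, 5->5, 6->14), giving [5, 13, 16, 2, 5, 14]. So segment = [5, 13, 16, 2, 5, 14]. segment has length 6. The slice segment[::2] selects indices [0, 2, 4] (0->5, 2->16, 4->5), giving [5, 16, 5].

[5, 16, 5]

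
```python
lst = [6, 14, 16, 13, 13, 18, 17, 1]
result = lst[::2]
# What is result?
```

lst has length 8. The slice lst[::2] selects indices [0, 2, 4, 6] (0->6, 2->16, 4->13, 6->17), giving [6, 16, 13, 17].

[6, 16, 13, 17]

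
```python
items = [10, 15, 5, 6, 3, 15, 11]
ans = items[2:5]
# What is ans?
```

items has length 7. The slice items[2:5] selects indices [2, 3, 4] (2->5, 3->6, 4->3), giving [5, 6, 3].

[5, 6, 3]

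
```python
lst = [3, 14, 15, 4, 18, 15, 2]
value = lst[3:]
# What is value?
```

lst has length 7. The slice lst[3:] selects indices [3, 4, 5, 6] (3->4, 4->18, 5->15, 6->2), giving [4, 18, 15, 2].

[4, 18, 15, 2]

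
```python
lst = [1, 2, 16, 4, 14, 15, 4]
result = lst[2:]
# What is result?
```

lst has length 7. The slice lst[2:] selects indices [2, 3, 4, 5, 6] (2->16, 3->4, 4->14, 5->15, 6->4), giving [16, 4, 14, 15, 4].

[16, 4, 14, 15, 4]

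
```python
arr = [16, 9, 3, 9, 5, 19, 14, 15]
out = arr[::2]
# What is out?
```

arr has length 8. The slice arr[::2] selects indices [0, 2, 4, 6] (0->16, 2->3, 4->5, 6->14), giving [16, 3, 5, 14].

[16, 3, 5, 14]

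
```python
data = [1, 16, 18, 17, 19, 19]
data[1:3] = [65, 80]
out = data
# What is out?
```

data starts as [1, 16, 18, 17, 19, 19] (length 6). The slice data[1:3] covers indices [1, 2] with values [16, 18]. Replacing that slice with [65, 80] (same length) produces [1, 65, 80, 17, 19, 19].

[1, 65, 80, 17, 19, 19]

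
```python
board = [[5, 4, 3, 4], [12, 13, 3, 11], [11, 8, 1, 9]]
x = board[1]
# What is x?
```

board has 3 rows. Row 1 is [12, 13, 3, 11].

[12, 13, 3, 11]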